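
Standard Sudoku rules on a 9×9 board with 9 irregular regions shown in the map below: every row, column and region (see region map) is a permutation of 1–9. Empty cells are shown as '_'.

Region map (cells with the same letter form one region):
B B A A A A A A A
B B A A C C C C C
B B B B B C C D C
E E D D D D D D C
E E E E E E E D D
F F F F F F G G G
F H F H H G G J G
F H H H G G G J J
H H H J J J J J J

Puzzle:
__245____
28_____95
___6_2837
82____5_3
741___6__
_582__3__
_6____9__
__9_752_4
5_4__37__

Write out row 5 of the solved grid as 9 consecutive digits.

741539628

R1C7 = 1: row 1 has {2,4,5}; col 7 has {2,3,5,6,7,8,9}; region has {2,4,5} → only 1 remains.
R2C7 = 4: row 2 has {2,5,8,9}; col 7 has {1,2,3,5,6,7,8,9}; region has {2,3,5,7,8,9} → only 4 remains.
R3C3 = 5: row 3 has {2,3,6,7,8}; col 3 has {1,2,4,8,9}; region has {2,6,8} → only 5 remains.
R5C6 = 9: row 5 has {1,4,6,7}; col 6 has {2,3,5}; region has {1,2,4,6,7,8} → only 9 remains.
R9C2 = 1: row 9 has {3,4,5,7}; col 2 has {2,4,5,6,8}; region has {4,5,6,9} → only 1 remains.
R3C2 = 9: row 3 has {2,3,5,6,7,8}; col 2 has {1,2,4,5,6,8}; region has {2,5,6,8} → only 9 remains.
R5C5 = 3: row 5 has {1,4,6,7,9}; col 5 has {5,7}; region has {1,2,4,6,7,8,9} → only 3 remains.
R8C2 = 3: row 8 has {2,4,5,7,9}; col 2 has {1,2,4,5,6,8,9}; region has {1,4,5,6,9} → only 3 remains.
R8C4 = 8: row 8 has {2,3,4,5,7,9}; col 4 has {2,4,6}; region has {1,3,4,5,6,9} → only 8 remains.
R9C4 = 9: row 9 has {1,3,4,5,7}; col 4 has {2,4,6,8}; region has {3,4,7} → only 9 remains.
R1C1 = 3: row 1 has {1,2,4,5}; col 1 has {2,5,7,8}; region has {2,5,6,8,9} → only 3 remains.
R1C2 = 7: row 1 has {1,2,3,4,5}; col 2 has {1,2,3,4,5,6,8,9}; region has {2,3,5,6,8,9} → only 7 remains.
R5C4 = 5: row 5 has {1,3,4,6,7,9}; col 4 has {2,4,6,8,9}; region has {1,2,3,4,6,7,8,9} → only 5 remains.
R7C4 = 7: row 7 has {6,9}; col 4 has {2,4,5,6,8,9}; region has {1,3,4,5,6,8,9} → only 7 remains.
R7C5 = 2: row 7 has {6,7,9}; col 5 has {3,5,7}; region has {1,3,4,5,6,7,8,9} → only 2 remains.
R2C4 = 3: row 2 has {2,4,5,8,9}; col 4 has {2,4,5,6,7,8,9}; region has {1,2,4,5} → only 3 remains.
R4C4 = 1: row 4 has {2,3,5,8}; col 4 has {2,3,4,5,6,7,8,9}; region has {3,5} → only 1 remains.
R7C3 = 3: row 7 has {2,6,7,9}; col 3 has {1,2,4,5,8,9}; region has {2,5,8} → only 3 remains.
R1C9 = 9: in row 1, 9 can only go here (every other open cell in that row sees a 9).
R2C3 = 7: in row 2, 7 can only go here (every other open cell in that row sees a 7).
R4C3 = 6: row 4 has {1,2,3,5,8}; col 3 has {1,2,3,4,5,7,8,9}; region has {1,3,5} → only 6 remains.
R4C5 = 9: in row 4, 9 can only go here (every other open cell in that row sees a 9).
R6C6 = 7: in row 6, 7 can only go here (every other open cell in that row sees a 7).
R6C1 = 9: in row 6, 9 can only go here (every other open cell in that row sees a 9).
R4C6 = 4: row 4 has {1,2,3,5,6,8,9}; col 6 has {2,3,5,7,9}; region has {1,3,5,6,9} → only 4 remains.
R4C8 = 7: row 4 has {1,2,3,4,5,6,8,9}; col 8 has {3,9}; region has {1,3,4,5,6,9} → only 7 remains.
R7C1 = 4: in row 7, 4 can only go here (every other open cell in that row sees a 4).
R7C8 = 5: in row 7, 5 can only go here (every other open cell in that row sees a 5).
R3C1 = 1: row 3 has {2,3,5,6,7,8,9}; col 1 has {2,3,4,5,7,8,9}; region has {2,3,5,6,7,8,9} → only 1 remains.
R3C5 = 4: row 3 has {1,2,3,5,6,7,8,9}; col 5 has {2,3,5,7,9}; region has {1,2,3,5,6,7,8,9} → only 4 remains.
R8C1 = 6: row 8 has {2,3,4,5,7,8,9}; col 1 has {1,2,3,4,5,7,8,9}; region has {2,3,4,5,7,8,9} → only 6 remains.
R8C8 = 1: row 8 has {2,3,4,5,6,7,8,9}; col 8 has {3,5,7,9}; region has {3,4,5,7,9} → only 1 remains.
R6C5 = 1: row 6 has {2,3,5,7,8,9}; col 5 has {2,3,4,5,7,9}; region has {2,3,4,5,6,7,8,9} → only 1 remains.
R6C9 = 6: row 6 has {1,2,3,5,7,8,9}; col 9 has {3,4,5,7,9}; region has {2,3,5,7,9} → only 6 remains.
R2C5 = 6: row 2 has {2,3,4,5,7,8,9}; col 5 has {1,2,3,4,5,7,9}; region has {2,3,4,5,7,8,9} → only 6 remains.
R2C6 = 1: row 2 has {2,3,4,5,6,7,8,9}; col 6 has {2,3,4,5,7,9}; region has {2,3,4,5,6,7,8,9} → only 1 remains.
R6C8 = 4: row 6 has {1,2,3,5,6,7,8,9}; col 8 has {1,3,5,7,9}; region has {2,3,5,6,7,9} → only 4 remains.
R7C6 = 8: row 7 has {2,3,4,5,6,7,9}; col 6 has {1,2,3,4,5,7,9}; region has {2,3,4,5,6,7,9} → only 8 remains.
R7C9 = 1: row 7 has {2,3,4,5,6,7,8,9}; col 9 has {3,4,5,6,7,9}; region has {2,3,4,5,6,7,8,9} → only 1 remains.
R9C5 = 8: row 9 has {1,3,4,5,7,9}; col 5 has {1,2,3,4,5,6,7,9}; region has {1,3,4,5,7,9} → only 8 remains.
R9C9 = 2: row 9 has {1,3,4,5,7,8,9}; col 9 has {1,3,4,5,6,7,9}; region has {1,3,4,5,7,8,9} → only 2 remains.
R1C6 = 6: row 1 has {1,2,3,4,5,7,9}; col 6 has {1,2,3,4,5,7,8,9}; region has {1,2,3,4,5,7,9} → only 6 remains.
R1C8 = 8: row 1 has {1,2,3,4,5,6,7,9}; col 8 has {1,3,4,5,7,9}; region has {1,2,3,4,5,6,7,9} → only 8 remains.
R5C8 = 2: row 5 has {1,3,4,5,6,7,9}; col 8 has {1,3,4,5,7,8,9}; region has {1,3,4,5,6,7,9} → only 2 remains.
R5C9 = 8: row 5 has {1,2,3,4,5,6,7,9}; col 9 has {1,2,3,4,5,6,7,9}; region has {1,2,3,4,5,6,7,9} → only 8 remains.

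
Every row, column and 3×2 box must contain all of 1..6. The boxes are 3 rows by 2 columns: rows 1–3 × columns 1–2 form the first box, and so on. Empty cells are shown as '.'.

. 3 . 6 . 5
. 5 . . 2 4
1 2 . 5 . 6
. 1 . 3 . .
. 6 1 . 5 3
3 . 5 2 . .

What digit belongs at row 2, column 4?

1

row 1, column 1 = 4: row 1 has {3,5,6}; col 1 has {1,3}; box has {1,2,3,5} → only 4 remains.
row 1, column 3 = 2: row 1 has {3,4,5,6}; col 3 has {1,5}; box has {5,6} → only 2 remains.
row 1, column 5 = 1: row 1 has {2,3,4,5,6}; col 5 has {2,5}; box has {2,4,5,6} → only 1 remains.
row 2, column 1 = 6: row 2 has {2,4,5}; col 1 has {1,3,4}; box has {1,2,3,4,5} → only 6 remains.
row 2, column 3 = 3: row 2 has {2,4,5,6}; col 3 has {1,2,5}; box has {2,5,6} → only 3 remains.
row 2, column 4 = 1: row 2 has {2,3,4,5,6}; col 4 has {2,3,5,6}; box has {2,3,5,6} → only 1 remains.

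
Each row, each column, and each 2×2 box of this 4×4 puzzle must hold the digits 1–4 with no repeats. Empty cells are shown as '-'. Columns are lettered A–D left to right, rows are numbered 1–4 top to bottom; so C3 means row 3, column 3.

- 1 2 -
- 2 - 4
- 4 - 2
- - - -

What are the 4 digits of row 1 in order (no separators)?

4123

D1 = 3: row 1 has {1,2}; col 4 has {2,4}; box has {2,4} → only 3 remains.
A2 = 3: row 2 has {2,4}; col 1 has {}; box has {1,2} → only 3 remains.
C2 = 1: row 2 has {2,3,4}; col 3 has {2}; box has {2,3,4} → only 1 remains.
A3 = 1: row 3 has {2,4}; col 1 has {3}; box has {4} → only 1 remains.
C3 = 3: row 3 has {1,2,4}; col 3 has {1,2}; box has {2} → only 3 remains.
A4 = 2: row 4 has {}; col 1 has {1,3}; box has {1,4} → only 2 remains.
B4 = 3: row 4 has {2}; col 2 has {1,2,4}; box has {1,2,4} → only 3 remains.
C4 = 4: row 4 has {2,3}; col 3 has {1,2,3}; box has {2,3} → only 4 remains.
D4 = 1: row 4 has {2,3,4}; col 4 has {2,3,4}; box has {2,3,4} → only 1 remains.
A1 = 4: row 1 has {1,2,3}; col 1 has {1,2,3}; box has {1,2,3} → only 4 remains.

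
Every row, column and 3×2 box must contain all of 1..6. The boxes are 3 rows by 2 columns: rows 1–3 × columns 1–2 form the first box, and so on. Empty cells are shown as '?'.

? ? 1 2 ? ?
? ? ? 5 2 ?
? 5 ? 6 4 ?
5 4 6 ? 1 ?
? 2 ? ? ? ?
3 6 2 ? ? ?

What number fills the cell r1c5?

6

r1c2 = 3 (sole candidate).
r2c2 = 1 (sole candidate).
r3c1 = 2 (sole candidate).
r3c3 = 3 (sole candidate).
r3c6 = 1 (sole candidate).
r4c4 = 3 (sole candidate).
r4c6 = 2 (sole candidate).
r5c1 = 1 (sole candidate).
r5c4 = 4 (sole candidate).
r6c4 = 1 (sole candidate).
r6c5 = 5 (sole candidate).
r6c6 = 4 (sole candidate).
r1c5 = 6: row 1 has {1,2,3}; col 5 has {1,2,4,5}; box has {1,2,4} → only 6 remains.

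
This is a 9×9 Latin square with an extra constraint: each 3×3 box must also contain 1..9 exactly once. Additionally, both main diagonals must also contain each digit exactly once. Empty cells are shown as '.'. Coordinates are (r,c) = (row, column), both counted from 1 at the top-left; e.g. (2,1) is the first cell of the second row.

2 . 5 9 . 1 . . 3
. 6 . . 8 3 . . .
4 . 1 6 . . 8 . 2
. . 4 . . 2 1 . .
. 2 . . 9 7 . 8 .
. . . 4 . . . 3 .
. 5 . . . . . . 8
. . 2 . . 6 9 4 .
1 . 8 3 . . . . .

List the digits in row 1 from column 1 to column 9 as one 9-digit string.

285941763

(3,6) = 5: row 3 has {1,2,4,6,8}; col 6 has {1,2,3,6,7}; box has {1,3,6,8,9} → only 5 remains.
(6,6) = 8: row 6 has {3,4}; col 6 has {1,2,3,5,6,7}; box has {2,4,7,9}; main diagonal has {1,2,4,6,9} → only 8 remains.
(8,2) = 7: row 8 has {2,4,6,9}; col 2 has {2,5,6}; box has {1,2,5,8}; anti-diagonal has {1,2,3,4,8,9} → only 7 remains.
(1,2) = 8: row 1 has {1,2,3,5,9}; col 2 has {2,5,6,7}; box has {1,2,4,5,6} → only 8 remains.
(2,8) = 5: row 2 has {3,6,8}; col 8 has {3,4,8}; box has {2,3,8}; anti-diagonal has {1,2,3,4,7,8,9} → only 5 remains.
(3,5) = 7: row 3 has {1,2,4,5,6,8}; col 5 has {8,9}; box has {1,3,5,6,8,9} → only 7 remains.
(3,8) = 9: row 3 has {1,2,4,5,6,7,8}; col 8 has {3,4,5,8}; box has {2,3,5,8} → only 9 remains.
(4,4) = 5: row 4 has {1,2,4}; col 4 has {3,4,6,9}; box has {2,4,7,8,9}; main diagonal has {1,2,4,6,8,9} → only 5 remains.
(5,4) = 1: row 5 has {2,7,8,9}; col 4 has {3,4,5,6,9}; box has {2,4,5,7,8,9} → only 1 remains.
(6,5) = 6: row 6 has {3,4,8}; col 5 has {7,8,9}; box has {1,2,4,5,7,8,9} → only 6 remains.
(7,3) = 6: row 7 has {5,8}; col 3 has {1,2,4,5,8}; box has {1,2,5,7,8}; anti-diagonal has {1,2,3,4,5,7,8,9} → only 6 remains.
(8,1) = 3: row 8 has {2,4,6,7,9}; col 1 has {1,2,4}; box has {1,2,5,6,7,8} → only 3 remains.
(8,4) = 8: row 8 has {2,3,4,6,7,9}; col 4 has {1,3,4,5,6,9}; box has {3,6} → only 8 remains.
(9,9) = 7: row 9 has {1,3,8}; col 9 has {2,3,8}; box has {4,8,9}; main diagonal has {1,2,4,5,6,8,9} → only 7 remains.
(1,5) = 4: row 1 has {1,2,3,5,8,9}; col 5 has {6,7,8,9}; box has {1,3,5,6,7,8,9} → only 4 remains.
(2,4) = 2: row 2 has {3,5,6,8}; col 4 has {1,3,4,5,6,8,9}; box has {1,3,4,5,6,7,8,9} → only 2 remains.
(3,2) = 3: row 3 has {1,2,4,5,6,7,8,9}; col 2 has {2,5,6,7,8}; box has {1,2,4,5,6,8} → only 3 remains.
(4,2) = 9: row 4 has {1,2,4,5}; col 2 has {2,3,5,6,7,8}; box has {2,4} → only 9 remains.
(4,5) = 3: row 4 has {1,2,4,5,9}; col 5 has {4,6,7,8,9}; box has {1,2,4,5,6,7,8,9} → only 3 remains.
(4,9) = 6: row 4 has {1,2,3,4,5,9}; col 9 has {2,3,7,8}; box has {1,3,8} → only 6 remains.
(5,3) = 3: row 5 has {1,2,7,8,9}; col 3 has {1,2,4,5,6,8}; box has {2,4,9} → only 3 remains.
(6,2) = 1: row 6 has {3,4,6,8}; col 2 has {2,3,5,6,7,8,9}; box has {2,3,4,9} → only 1 remains.
(6,3) = 7: row 6 has {1,3,4,6,8}; col 3 has {1,2,3,4,5,6,8}; box has {1,2,3,4,9} → only 7 remains.
(7,1) = 9: row 7 has {5,6,8}; col 1 has {1,2,3,4}; box has {1,2,3,5,6,7,8} → only 9 remains.
(7,4) = 7: row 7 has {5,6,8,9}; col 4 has {1,2,3,4,5,6,8,9}; box has {3,6,8} → only 7 remains.
(7,6) = 4: row 7 has {5,6,7,8,9}; col 6 has {1,2,3,5,6,7,8}; box has {3,6,7,8} → only 4 remains.
(7,7) = 3: row 7 has {4,5,6,7,8,9}; col 7 has {1,8,9}; box has {4,7,8,9}; main diagonal has {1,2,4,5,6,7,8,9} → only 3 remains.
(9,2) = 4: row 9 has {1,3,7,8}; col 2 has {1,2,3,5,6,7,8,9}; box has {1,2,3,5,6,7,8,9} → only 4 remains.
(9,6) = 9: row 9 has {1,3,4,7,8}; col 6 has {1,2,3,4,5,6,7,8}; box has {3,4,6,7,8} → only 9 remains.
(2,1) = 7: row 2 has {2,3,5,6,8}; col 1 has {1,2,3,4,9}; box has {1,2,3,4,5,6,8} → only 7 remains.
(2,3) = 9: row 2 has {2,3,5,6,7,8}; col 3 has {1,2,3,4,5,6,7,8}; box has {1,2,3,4,5,6,7,8} → only 9 remains.
(2,7) = 4: row 2 has {2,3,5,6,7,8,9}; col 7 has {1,3,8,9}; box has {2,3,5,8,9} → only 4 remains.
(2,9) = 1: row 2 has {2,3,4,5,6,7,8,9}; col 9 has {2,3,6,7,8}; box has {2,3,4,5,8,9} → only 1 remains.
(4,1) = 8: row 4 has {1,2,3,4,5,6,9}; col 1 has {1,2,3,4,7,9}; box has {1,2,3,4,7,9} → only 8 remains.
(4,8) = 7: row 4 has {1,2,3,4,5,6,8,9}; col 8 has {3,4,5,8,9}; box has {1,3,6,8} → only 7 remains.
(5,7) = 5: row 5 has {1,2,3,7,8,9}; col 7 has {1,3,4,8,9}; box has {1,3,6,7,8} → only 5 remains.
(5,9) = 4: row 5 has {1,2,3,5,7,8,9}; col 9 has {1,2,3,6,7,8}; box has {1,3,5,6,7,8} → only 4 remains.
(6,1) = 5: row 6 has {1,3,4,6,7,8}; col 1 has {1,2,3,4,7,8,9}; box has {1,2,3,4,7,8,9} → only 5 remains.
(6,7) = 2: row 6 has {1,3,4,5,6,7,8}; col 7 has {1,3,4,5,8,9}; box has {1,3,4,5,6,7,8} → only 2 remains.
(6,9) = 9: row 6 has {1,2,3,4,5,6,7,8}; col 9 has {1,2,3,4,6,7,8}; box has {1,2,3,4,5,6,7,8} → only 9 remains.
(8,9) = 5: row 8 has {2,3,4,6,7,8,9}; col 9 has {1,2,3,4,6,7,8,9}; box has {3,4,7,8,9} → only 5 remains.
(9,7) = 6: row 9 has {1,3,4,7,8,9}; col 7 has {1,2,3,4,5,8,9}; box has {3,4,5,7,8,9} → only 6 remains.
(9,8) = 2: row 9 has {1,3,4,6,7,8,9}; col 8 has {3,4,5,7,8,9}; box has {3,4,5,6,7,8,9} → only 2 remains.
(1,7) = 7: row 1 has {1,2,3,4,5,8,9}; col 7 has {1,2,3,4,5,6,8,9}; box has {1,2,3,4,5,8,9} → only 7 remains.
(1,8) = 6: row 1 has {1,2,3,4,5,7,8,9}; col 8 has {2,3,4,5,7,8,9}; box has {1,2,3,4,5,7,8,9} → only 6 remains.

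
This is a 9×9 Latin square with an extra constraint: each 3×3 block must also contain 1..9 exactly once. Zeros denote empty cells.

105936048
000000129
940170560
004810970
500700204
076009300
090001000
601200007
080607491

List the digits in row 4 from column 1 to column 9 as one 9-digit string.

234815976

row 1, column 2 = 2: row 1 has {1,3,4,5,6,8,9}; col 2 has {4,7,8,9}; box has {1,4,5,9} → only 2 remains.
row 1, column 7 = 7: row 1 has {1,2,3,4,5,6,8,9}; col 7 has {1,2,3,4,5,9}; box has {1,2,4,5,6,8,9} → only 7 remains.
row 3, column 9 = 3: row 3 has {1,4,5,6,7,9}; col 9 has {1,4,7,8,9}; box has {1,2,4,5,6,7,8,9} → only 3 remains.
row 4, column 2 = 3: row 4 has {1,4,7,8,9}; col 2 has {2,4,7,8,9}; box has {4,5,6,7} → only 3 remains.
row 5, column 2 = 1: row 5 has {2,4,5,7}; col 2 has {2,3,4,7,8,9}; box has {3,4,5,6,7} → only 1 remains.
row 5, column 5 = 6: row 5 has {1,2,4,5,7}; col 5 has {1,3,7}; box has {1,7,8,9} → only 6 remains.
row 5, column 6 = 3: row 5 has {1,2,4,5,6,7}; col 6 has {1,6,7,9}; box has {1,6,7,8,9} → only 3 remains.
row 5, column 8 = 8: row 5 has {1,2,3,4,5,6,7}; col 8 has {2,4,6,7,9}; box has {2,3,4,7,9} → only 8 remains.
row 6, column 9 = 5: row 6 has {3,6,7,9}; col 9 has {1,3,4,7,8,9}; box has {2,3,4,7,8,9} → only 5 remains.
row 8, column 2 = 5: row 8 has {1,2,6,7}; col 2 has {1,2,3,4,7,8,9}; box has {1,6,8,9} → only 5 remains.
row 8, column 7 = 8: row 8 has {1,2,5,6,7}; col 7 has {1,2,3,4,5,7,9}; box has {1,4,7,9} → only 8 remains.
row 8, column 8 = 3: row 8 has {1,2,5,6,7,8}; col 8 has {2,4,6,7,8,9}; box has {1,4,7,8,9} → only 3 remains.
row 9, column 5 = 5: row 9 has {1,4,6,7,8,9}; col 5 has {1,3,6,7}; box has {1,2,6,7} → only 5 remains.
row 2, column 2 = 6: row 2 has {1,2,9}; col 2 has {1,2,3,4,5,7,8,9}; box has {1,2,4,5,9} → only 6 remains.
row 3, column 3 = 8: row 3 has {1,3,4,5,6,7,9}; col 3 has {1,4,5,6}; box has {1,2,4,5,6,9} → only 8 remains.
row 3, column 6 = 2: row 3 has {1,3,4,5,6,7,8,9}; col 6 has {1,3,6,7,9}; box has {1,3,6,7,9} → only 2 remains.
row 4, column 1 = 2: row 4 has {1,3,4,7,8,9}; col 1 has {1,5,6,9}; box has {1,3,4,5,6,7} → only 2 remains.
row 4, column 6 = 5: row 4 has {1,2,3,4,7,8,9}; col 6 has {1,2,3,6,7,9}; box has {1,3,6,7,8,9} → only 5 remains.
row 4, column 9 = 6: row 4 has {1,2,3,4,5,7,8,9}; col 9 has {1,3,4,5,7,8,9}; box has {2,3,4,5,7,8,9} → only 6 remains.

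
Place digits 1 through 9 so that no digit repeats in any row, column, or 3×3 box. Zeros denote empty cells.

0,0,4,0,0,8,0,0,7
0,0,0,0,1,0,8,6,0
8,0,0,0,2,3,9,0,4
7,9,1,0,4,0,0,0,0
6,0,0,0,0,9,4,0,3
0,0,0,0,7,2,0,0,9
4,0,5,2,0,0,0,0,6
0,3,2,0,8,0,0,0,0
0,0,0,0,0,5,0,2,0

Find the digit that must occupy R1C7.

1

R4C6 = 6 (sole candidate).
R5C3 = 8 (sole candidate).
R5C5 = 5 (sole candidate).
R6C3 = 3 (sole candidate).
R5C2 = 2 (sole candidate).
R5C4 = 1 (sole candidate).
R5C8 = 7 (sole candidate).
R6C1 = 5 (sole candidate).
R6C2 = 4 (sole candidate).
R6C4 = 8 (sole candidate).
R6C8 = 1 (sole candidate).
R3C8 = 5 (sole candidate).
R4C4 = 3 (sole candidate).
R4C8 = 8 (sole candidate).
R6C7 = 6 (sole candidate).
R1C8 = 3 (sole candidate).
R2C9 = 2 (sole candidate).
R4C9 = 5 (sole candidate).
R7C8 = 9 (sole candidate).
R8C8 = 4 (sole candidate).
R8C9 = 1 (sole candidate).
R9C9 = 8 (sole candidate).
R1C7 = 1: row 1 has {3,4,7,8}; col 7 has {4,6,8,9}; box has {2,3,4,5,6,7,8,9} → only 1 remains.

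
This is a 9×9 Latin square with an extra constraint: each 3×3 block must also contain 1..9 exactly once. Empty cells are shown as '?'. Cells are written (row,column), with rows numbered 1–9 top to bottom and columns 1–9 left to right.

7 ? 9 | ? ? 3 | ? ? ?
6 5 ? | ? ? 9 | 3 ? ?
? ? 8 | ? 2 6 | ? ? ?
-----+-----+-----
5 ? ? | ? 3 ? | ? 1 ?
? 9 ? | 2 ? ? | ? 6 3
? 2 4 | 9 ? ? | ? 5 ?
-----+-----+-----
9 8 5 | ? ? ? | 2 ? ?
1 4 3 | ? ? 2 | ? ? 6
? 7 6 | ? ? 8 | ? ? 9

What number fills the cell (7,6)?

7

(1,2) = 1 (sole candidate).
(2,3) = 2 (sole candidate).
(3,2) = 3 (sole candidate).
(4,2) = 6 (sole candidate).
(4,3) = 7 (sole candidate).
(4,6) = 4 (sole candidate).
(5,1) = 8 (sole candidate).
(5,3) = 1 (sole candidate).
(6,1) = 3 (sole candidate).
(9,1) = 2 (sole candidate).
(3,1) = 4 (sole candidate).
(4,4) = 8 (sole candidate).
(4,7) = 9 (sole candidate).
(4,9) = 2 (sole candidate).
(1,8) = 2 (hidden single in row 1).
(1,7) = 6 (hidden single in row 1).
(3,8) = 9 (hidden single in row 3).
(5,7) = 4 (hidden single in row 5).
(6,5) = 6 (hidden single in row 6).
(6,6) = 1 (hidden single in row 6).
(7,6) = 7: row 7 has {2,5,8,9}; col 6 has {1,2,3,4,6,8,9}; box has {2,8} → only 7 remains.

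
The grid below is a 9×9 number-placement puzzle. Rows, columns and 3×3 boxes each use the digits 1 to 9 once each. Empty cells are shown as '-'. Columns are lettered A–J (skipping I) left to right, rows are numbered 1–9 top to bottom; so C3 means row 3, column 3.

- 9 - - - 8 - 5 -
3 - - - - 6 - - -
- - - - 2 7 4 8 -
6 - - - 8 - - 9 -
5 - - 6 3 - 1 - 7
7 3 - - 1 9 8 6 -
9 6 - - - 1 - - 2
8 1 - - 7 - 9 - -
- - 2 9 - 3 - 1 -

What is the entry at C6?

E1 = 4: row 1 has {5,8,9}; col 5 has {1,2,3,7,8}; box has {2,6,7,8} → only 4 remains.
A3 = 1: row 3 has {2,4,7,8}; col 1 has {3,5,6,7,8,9}; box has {3,9} → only 1 remains.
B3 = 5: row 3 has {1,2,4,7,8}; col 2 has {1,3,6,9}; box has {1,3,9} → only 5 remains.
C3 = 6: row 3 has {1,2,4,5,7,8}; col 3 has {2}; box has {1,3,5,9} → only 6 remains.
D3 = 3: row 3 has {1,2,4,5,6,7,8}; col 4 has {6,9}; box has {2,4,6,7,8} → only 3 remains.
J3 = 9: row 3 has {1,2,3,4,5,6,7,8}; col 9 has {2,7}; box has {4,5,8} → only 9 remains.
C6 = 4: row 6 has {1,3,6,7,8,9}; col 3 has {2,6}; box has {3,5,6,7} → only 4 remains.

4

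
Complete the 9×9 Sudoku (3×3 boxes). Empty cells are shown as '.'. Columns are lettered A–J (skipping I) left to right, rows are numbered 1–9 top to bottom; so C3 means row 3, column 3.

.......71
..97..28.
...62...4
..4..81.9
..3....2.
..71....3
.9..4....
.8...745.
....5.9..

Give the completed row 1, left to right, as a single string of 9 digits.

H4 = 6: row 4 has {1,4,8,9}; col 8 has {2,5,7,8}; box has {1,2,3,9} → only 6 remains.
H6 = 4: row 6 has {1,3,7}; col 8 has {2,5,6,7,8}; box has {1,2,3,6,9} → only 4 remains.
E4 = 7: in row 4, 7 can only go here (every other open cell in that row sees a 7).
D4 = 3: in row 4, 3 can only go here (every other open cell in that row sees a 3).
E1 = 8: in column 5, 8 can only go here (every other open cell in that column sees an 8).
C3 = 8: in column 3, 8 can only go here (every other open cell in that column sees an 8).
H3 = 9: in column 8, 9 can only go here (every other open cell in that column sees a 9).
F6 = 2: in box 5, 2 can only go here (every other open cell in that box sees a 2).
Singles propagation stalls; G1 is still open with candidates {3,5,6}.
  Try G1 = 3: this forces G3=5, G6=8, J2=6, G5=7, J5=5; then box 5 has no cell left for 5 — contradiction.
  Try G1 = 5: this forces J2=6, G3=3, G6=8, J8=2, G5=7, J5=5; then column 4 has no cell left for 5 — contradiction.
So G1 = 6.
J2 = 5 (sole candidate).
G3 = 3 (sole candidate).
Singles propagation stalls; F1 is still open with candidates {3,4,5,9}.
  Try F1 = 3: this forces E2=1, F2=4, F3=5, D1=9, D8=2, J8=6, D9=8; then D7 has no candidate left — contradiction.
  Try F1 = 4: this forces D1=9, D8=2, J8=6, D9=8; then D7 has no candidate left — contradiction.
  Try F1 = 5: this forces C1=2, F3=1, E2=3, F2=4, D1=9, D8=2, J8=6, D9=8; then D7 has no candidate left — contradiction.
So F1 = 9.
Singles propagation stalls before every target cell is settled. Branch on E5 (candidates {6,9}).
  Try E5 = 9: this forces E6=6, B6=5; then row 4 has no cell left for 5 — contradiction.
So E5 = 6.
E6 = 9 (sole candidate).
A5 = 9 (hidden single in row 5).
B5 = 1 (hidden single in row 5).
D8 = 9 (hidden single in row 8).
A6 = 8 (hidden single in column 1).
G6 = 5 (sole candidate).
B6 = 6 (sole candidate).
A2 = 6 (hidden single in row 2).
A3 = 1 (hidden single in box 1).
F3 = 5 (sole candidate).
F5 = 4 (sole candidate).
D1 = 4: row 1 has {1,6,7,8,9}; col 4 has {1,3,6,7,9}; box has {2,5,6,7,8,9} → only 4 remains.
B3 = 7 (sole candidate).
D5 = 5 (sole candidate).
B2 = 4 (hidden single in row 2).
A9 = 4 (hidden single in row 9).
J9 = 7 (hidden single in row 9).
J5 = 8 (sole candidate).
G7 = 8 (sole candidate).
G5 = 7 (sole candidate).
D7 = 2 (sole candidate).
J7 = 6 (sole candidate).
J8 = 2 (sole candidate).
D9 = 8 (sole candidate).
A8 = 3 (sole candidate).
E8 = 1 (sole candidate).
B9 = 2 (sole candidate).
E2 = 3 (sole candidate).
F2 = 1 (sole candidate).
B4 = 5 (sole candidate).
F7 = 3 (sole candidate).
H7 = 1 (sole candidate).
C8 = 6 (sole candidate).
C9 = 1 (sole candidate).
F9 = 6 (sole candidate).
H9 = 3 (sole candidate).
B1 = 3: row 1 has {1,4,6,7,8,9}; col 2 has {1,2,4,5,6,7,8,9}; box has {1,4,6,7,8,9} → only 3 remains.
A4 = 2 (sole candidate).
C7 = 5 (sole candidate).
A1 = 5: row 1 has {1,3,4,6,7,8,9}; col 1 has {1,2,3,4,6,8,9}; box has {1,3,4,6,7,8,9} → only 5 remains.
C1 = 2: row 1 has {1,3,4,5,6,7,8,9}; col 3 has {1,3,4,5,6,7,8,9}; box has {1,3,4,5,6,7,8,9} → only 2 remains.

532489671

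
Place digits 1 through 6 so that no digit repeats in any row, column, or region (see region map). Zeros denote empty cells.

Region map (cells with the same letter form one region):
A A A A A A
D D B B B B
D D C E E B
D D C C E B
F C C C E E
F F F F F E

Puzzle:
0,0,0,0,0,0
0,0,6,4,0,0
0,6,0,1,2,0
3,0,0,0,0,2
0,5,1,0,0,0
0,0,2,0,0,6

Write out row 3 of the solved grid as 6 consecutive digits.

463125

R4C3 = 4: row 4 has {2,3}; col 3 has {1,2,6}; region has {1,5} → only 4 remains.
R4C4 = 6: row 4 has {2,3,4}; col 4 has {1,4}; region has {1,4,5} → only 6 remains.
R4C5 = 5: row 4 has {2,3,4,6}; col 5 has {2}; region has {1,2,6} → only 5 remains.
R3C3 = 3: row 3 has {1,2,6}; col 3 has {1,2,4,6}; region has {1,4,5,6} → only 3 remains.
R3C6 = 5: row 3 has {1,2,3,6}; col 6 has {2,6}; region has {2,4,6} → only 5 remains.
R4C2 = 1: row 4 has {2,3,4,5,6}; col 2 has {5,6}; region has {3,6} → only 1 remains.
R5C4 = 2: row 5 has {1,5}; col 4 has {1,4,6}; region has {1,3,4,5,6} → only 2 remains.
R1C3 = 5: row 1 has {}; col 3 has {1,2,3,4,6}; region has {} → only 5 remains.
R1C4 = 3: row 1 has {5}; col 4 has {1,2,4,6}; region has {5} → only 3 remains.
R2C2 = 2: row 2 has {4,6}; col 2 has {1,5,6}; region has {1,3,6} → only 2 remains.
R3C1 = 4: row 3 has {1,2,3,5,6}; col 1 has {3}; region has {1,2,3,6} → only 4 remains.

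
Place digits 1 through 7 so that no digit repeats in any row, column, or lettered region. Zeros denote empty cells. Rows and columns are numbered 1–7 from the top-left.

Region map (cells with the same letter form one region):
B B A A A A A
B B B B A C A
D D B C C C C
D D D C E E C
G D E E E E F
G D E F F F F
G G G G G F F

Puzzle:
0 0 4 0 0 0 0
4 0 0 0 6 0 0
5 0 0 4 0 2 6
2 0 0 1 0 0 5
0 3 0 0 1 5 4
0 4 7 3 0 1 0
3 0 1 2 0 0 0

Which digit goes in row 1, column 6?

row 3, column 3 = 3: row 3 has {2,4,5,6}; col 3 has {1,4,7}; region has {4} → only 3 remains.
row 3, column 5 = 7: row 3 has {2,3,4,5,6}; col 5 has {1,6}; region has {1,2,4,5,6} → only 7 remains.
row 4, column 3 = 6: row 4 has {1,2,5}; col 3 has {1,3,4,7}; region has {2,3,4,5} → only 6 remains.
row 5, column 3 = 2: row 5 has {1,3,4,5}; col 3 has {1,3,4,6,7}; region has {1,5,7} → only 2 remains.
row 5, column 4 = 6: row 5 has {1,2,3,4,5}; col 4 has {1,2,3,4}; region has {1,2,5,7} → only 6 remains.
row 6, column 1 = 6: row 6 has {1,3,4,7}; col 1 has {2,3,4,5}; region has {1,2,3} → only 6 remains.
row 6, column 7 = 2: row 6 has {1,3,4,6,7}; col 7 has {4,5,6}; region has {1,3,4} → only 2 remains.
row 7, column 7 = 7: row 7 has {1,2,3}; col 7 has {2,4,5,6}; region has {1,2,3,4} → only 7 remains.
row 2, column 3 = 5: row 2 has {4,6}; col 3 has {1,2,3,4,6,7}; region has {3,4} → only 5 remains.
row 2, column 4 = 7: row 2 has {4,5,6}; col 4 has {1,2,3,4,6}; region has {3,4,5} → only 7 remains.
row 2, column 6 = 3: row 2 has {4,5,6,7}; col 6 has {1,2,5}; region has {1,2,4,5,6,7} → only 3 remains.
row 2, column 7 = 1: row 2 has {3,4,5,6,7}; col 7 has {2,4,5,6,7}; region has {4,6} → only 1 remains.
row 3, column 2 = 1: row 3 has {2,3,4,5,6,7}; col 2 has {3,4}; region has {2,3,4,5,6} → only 1 remains.
row 4, column 2 = 7: row 4 has {1,2,5,6}; col 2 has {1,3,4}; region has {1,2,3,4,5,6} → only 7 remains.
row 4, column 6 = 4: row 4 has {1,2,5,6,7}; col 6 has {1,2,3,5}; region has {1,2,5,6,7} → only 4 remains.
row 5, column 1 = 7: row 5 has {1,2,3,4,5,6}; col 1 has {2,3,4,5,6}; region has {1,2,3,6} → only 7 remains.
row 6, column 5 = 5: row 6 has {1,2,3,4,6,7}; col 5 has {1,6,7}; region has {1,2,3,4,7} → only 5 remains.
row 7, column 2 = 5: row 7 has {1,2,3,7}; col 2 has {1,3,4,7}; region has {1,2,3,6,7} → only 5 remains.
row 7, column 5 = 4: row 7 has {1,2,3,5,7}; col 5 has {1,5,6,7}; region has {1,2,3,5,6,7} → only 4 remains.
row 7, column 6 = 6: row 7 has {1,2,3,4,5,7}; col 6 has {1,2,3,4,5}; region has {1,2,3,4,5,7} → only 6 remains.
row 1, column 1 = 1: row 1 has {4}; col 1 has {2,3,4,5,6,7}; region has {3,4,5,7} → only 1 remains.
row 1, column 4 = 5: row 1 has {1,4}; col 4 has {1,2,3,4,6,7}; region has {1,4,6} → only 5 remains.
row 1, column 6 = 7: row 1 has {1,4,5}; col 6 has {1,2,3,4,5,6}; region has {1,4,5,6} → only 7 remains.

7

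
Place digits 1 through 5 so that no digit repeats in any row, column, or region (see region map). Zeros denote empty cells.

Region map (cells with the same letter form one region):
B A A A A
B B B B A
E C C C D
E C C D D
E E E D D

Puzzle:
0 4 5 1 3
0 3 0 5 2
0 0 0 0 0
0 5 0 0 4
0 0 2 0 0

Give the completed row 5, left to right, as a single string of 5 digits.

r1c1 = 2 (sole candidate).
r5c2 = 1: row 5 has {2}; col 2 has {3,4,5}; region has {2} → only 1 remains.
r5c4 = 3: row 5 has {1,2}; col 4 has {1,5}; region has {4} → only 3 remains.
r5c5 = 5: row 5 has {1,2,3}; col 5 has {2,3,4}; region has {3,4} → only 5 remains.
r3c2 = 2 (sole candidate).
r3c4 = 4 (sole candidate).
r3c5 = 1 (sole candidate).
r4c1 = 3 (sole candidate).
r4c3 = 1 (sole candidate).
r4c4 = 2 (sole candidate).
r5c1 = 4: row 5 has {1,2,3,5}; col 1 has {2,3}; region has {1,2,3} → only 4 remains.

41235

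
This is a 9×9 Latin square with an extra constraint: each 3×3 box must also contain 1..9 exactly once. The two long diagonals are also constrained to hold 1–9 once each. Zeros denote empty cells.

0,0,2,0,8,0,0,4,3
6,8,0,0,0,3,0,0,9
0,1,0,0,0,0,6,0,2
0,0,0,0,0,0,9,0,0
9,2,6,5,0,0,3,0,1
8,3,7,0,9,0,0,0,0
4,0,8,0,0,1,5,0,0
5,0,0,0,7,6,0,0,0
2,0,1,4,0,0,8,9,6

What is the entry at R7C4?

9

R1C1 = 7 (sole candidate).
R1C7 = 1 (sole candidate).
R2C7 = 7 (sole candidate).
R2C8 = 5 (sole candidate).
R3C1 = 3 (sole candidate).
R3C8 = 8 (sole candidate).
R4C1 = 1 (sole candidate).
R5C5 = 4 (sole candidate).
R5C8 = 7 (sole candidate).
R6C4 = 1 (sole candidate).
R6C6 = 2 (sole candidate).
R6C7 = 4 (sole candidate).
R6C8 = 6 (sole candidate).
R6C9 = 5 (sole candidate).
R7C9 = 7 (sole candidate).
R8C2 = 9 (sole candidate).
R8C3 = 3 (sole candidate).
R8C7 = 2 (sole candidate).
R8C8 = 1 (sole candidate).
R8C9 = 4 (sole candidate).
R9C2 = 7 (sole candidate).
R9C6 = 5 (sole candidate).
R1C2 = 5 (sole candidate).
R1C6 = 9 (sole candidate).
R2C3 = 4 (sole candidate).
R2C4 = 2 (sole candidate).
R2C5 = 1 (sole candidate).
R3C3 = 9 (sole candidate).
R3C4 = 7 (sole candidate).
R3C5 = 5 (sole candidate).
R3C6 = 4 (sole candidate).
R4C2 = 4 (sole candidate).
R4C3 = 5 (sole candidate).
R4C4 = 3 (sole candidate).
R4C5 = 6 (sole candidate).
R4C6 = 7 (sole candidate).
R4C8 = 2 (sole candidate).
R4C9 = 8 (sole candidate).
R5C6 = 8 (sole candidate).
R7C2 = 6 (sole candidate).
R7C4 = 9: row 7 has {1,4,5,6,7,8}; col 4 has {1,2,3,4,5,7}; box has {1,4,5,6,7} → only 9 remains.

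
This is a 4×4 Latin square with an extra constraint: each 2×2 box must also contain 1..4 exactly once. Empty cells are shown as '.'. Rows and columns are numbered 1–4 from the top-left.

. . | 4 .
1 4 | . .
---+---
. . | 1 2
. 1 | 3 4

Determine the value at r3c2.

3

r2c3 = 2 (sole candidate).
r2c4 = 3 (sole candidate).
r3c2 = 3: row 3 has {1,2}; col 2 has {1,4}; box has {1} → only 3 remains.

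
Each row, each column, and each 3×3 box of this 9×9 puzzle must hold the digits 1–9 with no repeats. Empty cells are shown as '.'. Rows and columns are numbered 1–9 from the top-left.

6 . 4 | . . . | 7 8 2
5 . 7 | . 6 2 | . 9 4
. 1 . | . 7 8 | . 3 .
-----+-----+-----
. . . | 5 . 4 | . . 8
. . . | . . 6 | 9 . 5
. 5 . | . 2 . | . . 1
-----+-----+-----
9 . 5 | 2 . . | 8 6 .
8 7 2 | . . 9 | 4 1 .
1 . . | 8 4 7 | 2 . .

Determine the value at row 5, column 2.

row 2, column 7 = 1: row 2 has {2,4,5,6,7,9}; col 7 has {2,4,7,8,9}; box has {2,3,4,7,8,9} → only 1 remains.
row 3, column 1 = 2: row 3 has {1,3,7,8}; col 1 has {1,5,6,8,9}; box has {1,4,5,6,7} → only 2 remains.
row 3, column 3 = 9: row 3 has {1,2,3,7,8}; col 3 has {2,4,5,7}; box has {1,2,4,5,6,7} → only 9 remains.
row 3, column 4 = 4: row 3 has {1,2,3,7,8,9}; col 4 has {2,5,8}; box has {2,6,7,8} → only 4 remains.
row 3, column 9 = 6: row 3 has {1,2,3,4,7,8,9}; col 9 has {1,2,4,5,8}; box has {1,2,3,4,7,8,9} → only 6 remains.
row 6, column 6 = 3: row 6 has {1,2,5}; col 6 has {2,4,6,7,8,9}; box has {2,4,5,6} → only 3 remains.
row 6, column 7 = 6: row 6 has {1,2,3,5}; col 7 has {1,2,4,7,8,9}; box has {1,5,8,9} → only 6 remains.
row 7, column 6 = 1: row 7 has {2,5,6,8,9}; col 6 has {2,3,4,6,7,8,9}; box has {2,4,7,8,9} → only 1 remains.
row 8, column 9 = 3: row 8 has {1,2,4,7,8,9}; col 9 has {1,2,4,5,6,8}; box has {1,2,4,6,8} → only 3 remains.
row 9, column 8 = 5: row 9 has {1,2,4,7,8}; col 8 has {1,3,6,8,9}; box has {1,2,3,4,6,8} → only 5 remains.
row 9, column 9 = 9: row 9 has {1,2,4,5,7,8}; col 9 has {1,2,3,4,5,6,8}; box has {1,2,3,4,5,6,8} → only 9 remains.
row 1, column 2 = 3: row 1 has {2,4,6,7,8}; col 2 has {1,5,7}; box has {1,2,4,5,6,7,9} → only 3 remains.
row 1, column 6 = 5: row 1 has {2,3,4,6,7,8}; col 6 has {1,2,3,4,6,7,8,9}; box has {2,4,6,7,8} → only 5 remains.
row 2, column 2 = 8: row 2 has {1,2,4,5,6,7,9}; col 2 has {1,3,5,7}; box has {1,2,3,4,5,6,7,9} → only 8 remains.
row 2, column 4 = 3: row 2 has {1,2,4,5,6,7,8,9}; col 4 has {2,4,5,8}; box has {2,4,5,6,7,8} → only 3 remains.
row 3, column 7 = 5: row 3 has {1,2,3,4,6,7,8,9}; col 7 has {1,2,4,6,7,8,9}; box has {1,2,3,4,6,7,8,9} → only 5 remains.
row 4, column 7 = 3: row 4 has {4,5,8}; col 7 has {1,2,4,5,6,7,8,9}; box has {1,5,6,8,9} → only 3 remains.
row 6, column 3 = 8: row 6 has {1,2,3,5,6}; col 3 has {2,4,5,7,9}; box has {5} → only 8 remains.
row 7, column 2 = 4: row 7 has {1,2,5,6,8,9}; col 2 has {1,3,5,7,8}; box has {1,2,5,7,8,9} → only 4 remains.
row 7, column 5 = 3: row 7 has {1,2,4,5,6,8,9}; col 5 has {2,4,6,7}; box has {1,2,4,7,8,9} → only 3 remains.
row 7, column 9 = 7: row 7 has {1,2,3,4,5,6,8,9}; col 9 has {1,2,3,4,5,6,8,9}; box has {1,2,3,4,5,6,8,9} → only 7 remains.
row 8, column 4 = 6: row 8 has {1,2,3,4,7,8,9}; col 4 has {2,3,4,5,8}; box has {1,2,3,4,7,8,9} → only 6 remains.
row 8, column 5 = 5: row 8 has {1,2,3,4,6,7,8,9}; col 5 has {2,3,4,6,7}; box has {1,2,3,4,6,7,8,9} → only 5 remains.
row 9, column 2 = 6: row 9 has {1,2,4,5,7,8,9}; col 2 has {1,3,4,5,7,8}; box has {1,2,4,5,7,8,9} → only 6 remains.
row 9, column 3 = 3: row 9 has {1,2,4,5,6,7,8,9}; col 3 has {2,4,5,7,8,9}; box has {1,2,4,5,6,7,8,9} → only 3 remains.
row 4, column 1 = 7: row 4 has {3,4,5,8}; col 1 has {1,2,5,6,8,9}; box has {5,8} → only 7 remains.
row 4, column 8 = 2: row 4 has {3,4,5,7,8}; col 8 has {1,3,5,6,8,9}; box has {1,3,5,6,8,9} → only 2 remains.
row 5, column 2 = 2: row 5 has {5,6,9}; col 2 has {1,3,4,5,6,7,8}; box has {5,7,8} → only 2 remains.

2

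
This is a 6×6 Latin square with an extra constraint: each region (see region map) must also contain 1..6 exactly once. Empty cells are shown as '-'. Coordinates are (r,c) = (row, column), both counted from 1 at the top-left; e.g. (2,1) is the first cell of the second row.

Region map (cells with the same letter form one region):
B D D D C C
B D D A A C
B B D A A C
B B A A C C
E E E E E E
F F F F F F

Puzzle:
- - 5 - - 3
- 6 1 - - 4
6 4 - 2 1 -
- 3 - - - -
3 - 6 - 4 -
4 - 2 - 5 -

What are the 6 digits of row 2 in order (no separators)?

261534

(1,2) = 2 (sole candidate).
(1,4) = 4 (sole candidate).
(1,5) = 6 (sole candidate).
(2,5) = 3: row 2 has {1,4,6}; col 5 has {1,4,5,6}; region has {1,2} → only 3 remains.
(3,3) = 3 (sole candidate).
(3,6) = 5 (sole candidate).
(4,3) = 4 (sole candidate).
(4,5) = 2 (sole candidate).
(4,6) = 1 (sole candidate).
(5,6) = 2 (sole candidate).
(6,2) = 1 (sole candidate).
(6,6) = 6 (sole candidate).
(1,1) = 1 (sole candidate).
(2,4) = 5: row 2 has {1,3,4,6}; col 4 has {2,4}; region has {1,2,3,4} → only 5 remains.
(4,1) = 5 (sole candidate).
(4,4) = 6 (sole candidate).
(5,2) = 5 (sole candidate).
(5,4) = 1 (sole candidate).
(6,4) = 3 (sole candidate).
(2,1) = 2: row 2 has {1,3,4,5,6}; col 1 has {1,3,4,5,6}; region has {1,3,4,5,6} → only 2 remains.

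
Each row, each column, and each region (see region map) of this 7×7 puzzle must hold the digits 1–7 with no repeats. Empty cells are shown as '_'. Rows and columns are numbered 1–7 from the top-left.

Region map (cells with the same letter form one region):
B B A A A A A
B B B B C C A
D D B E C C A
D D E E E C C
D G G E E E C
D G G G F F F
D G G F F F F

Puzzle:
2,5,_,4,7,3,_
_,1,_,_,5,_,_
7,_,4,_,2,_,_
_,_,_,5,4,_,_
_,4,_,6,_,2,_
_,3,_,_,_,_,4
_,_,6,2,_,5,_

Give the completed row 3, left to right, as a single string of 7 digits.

row 1, column 3 = 1 (sole candidate).
row 1, column 7 = 6 (sole candidate).
row 2, column 7 = 2 (sole candidate).
row 3, column 2 = 6: row 3 has {2,4,7}; col 2 has {1,3,4,5}; region has {7} → only 6 remains.
row 3, column 6 = 1: row 3 has {2,4,6,7}; col 6 has {2,3,5}; region has {2,5} → only 1 remains.
row 3, column 7 = 5: row 3 has {1,2,4,6,7}; col 7 has {2,4,6}; region has {1,2,3,4,6,7} → only 5 remains.
row 4, column 2 = 2 (sole candidate).
row 7, column 2 = 7 (sole candidate).
row 3, column 4 = 3: row 3 has {1,2,4,5,6,7}; col 4 has {2,4,5,6}; region has {2,4,5,6} → only 3 remains.

7643215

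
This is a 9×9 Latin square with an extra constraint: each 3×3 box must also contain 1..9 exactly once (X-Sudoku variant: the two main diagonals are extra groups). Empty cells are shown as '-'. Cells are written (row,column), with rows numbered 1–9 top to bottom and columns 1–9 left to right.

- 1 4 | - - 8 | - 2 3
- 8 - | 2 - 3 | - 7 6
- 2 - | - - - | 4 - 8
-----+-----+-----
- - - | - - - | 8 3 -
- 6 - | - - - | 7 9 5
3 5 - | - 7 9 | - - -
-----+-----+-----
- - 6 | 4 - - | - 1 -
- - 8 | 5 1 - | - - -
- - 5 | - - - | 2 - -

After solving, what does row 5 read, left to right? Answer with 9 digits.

861324795

(2,3) = 9 (sole candidate).
(3,8) = 5 (sole candidate).
(5,5) = 2: row 5 has {5,6,7,9}; col 5 has {1,7}; box has {7,9}; main diagonal has {8,9}; anti-diagonal has {3,4,6,7} → only 2 remains.
(8,2) = 9 (sole candidate).
(9,1) = 1 (sole candidate).
(1,7) = 9 (sole candidate).
(2,1) = 5 (sole candidate).
(2,5) = 4 (sole candidate).
(2,7) = 1 (sole candidate).
(4,6) = 5 (sole candidate).
(5,3) = 1: row 5 has {2,5,6,7,9}; col 3 has {4,5,6,8,9}; box has {3,5,6} → only 1 remains.
(5,6) = 4: row 5 has {1,2,5,6,7,9}; col 6 has {3,5,8,9}; box has {2,5,7,9} → only 4 remains.
(6,3) = 2 (sole candidate).
(6,4) = 8 (sole candidate).
(6,7) = 6 (sole candidate).
(6,8) = 4 (sole candidate).
(6,9) = 1 (sole candidate).
(8,7) = 3 (sole candidate).
(8,8) = 6 (sole candidate).
(9,8) = 8 (sole candidate).
(1,1) = 7 (sole candidate).
(1,4) = 6 (sole candidate).
(1,5) = 5 (sole candidate).
(3,1) = 6 (sole candidate).
(3,3) = 3 (sole candidate).
(3,5) = 9 (sole candidate).
(4,3) = 7 (sole candidate).
(4,4) = 1 (sole candidate).
(4,5) = 6 (sole candidate).
(4,9) = 2 (sole candidate).
(5,1) = 8: row 5 has {1,2,4,5,6,7,9}; col 1 has {1,3,5,6,7}; box has {1,2,3,5,6,7} → only 8 remains.
(5,4) = 3: row 5 has {1,2,4,5,6,7,8,9}; col 4 has {1,2,4,5,6,8}; box has {1,2,4,5,6,7,8,9} → only 3 remains.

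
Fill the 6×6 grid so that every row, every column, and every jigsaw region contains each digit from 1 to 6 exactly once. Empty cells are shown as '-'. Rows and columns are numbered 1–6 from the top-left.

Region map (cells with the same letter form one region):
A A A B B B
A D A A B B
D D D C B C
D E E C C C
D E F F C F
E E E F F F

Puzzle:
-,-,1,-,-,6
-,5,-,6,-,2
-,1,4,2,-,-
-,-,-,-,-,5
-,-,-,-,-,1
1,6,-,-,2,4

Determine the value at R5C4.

R2C3 = 3 (sole candidate).
R3C6 = 3 (sole candidate).
R4C3 = 2 (sole candidate).
R6C3 = 5 (sole candidate).
R6C4 = 3 (sole candidate).
R2C1 = 4 (sole candidate).
R2C5 = 1 (sole candidate).
R3C1 = 6 (sole candidate).
R3C5 = 5 (sole candidate).
R4C1 = 3 (sole candidate).
R4C2 = 4 (sole candidate).
R4C4 = 1 (sole candidate).
R4C5 = 6 (sole candidate).
R5C1 = 2 (sole candidate).
R5C2 = 3 (sole candidate).
R5C3 = 6 (sole candidate).
R5C4 = 5: row 5 has {1,2,3,6}; col 4 has {1,2,3,6}; region has {1,2,3,4,6} → only 5 remains.

5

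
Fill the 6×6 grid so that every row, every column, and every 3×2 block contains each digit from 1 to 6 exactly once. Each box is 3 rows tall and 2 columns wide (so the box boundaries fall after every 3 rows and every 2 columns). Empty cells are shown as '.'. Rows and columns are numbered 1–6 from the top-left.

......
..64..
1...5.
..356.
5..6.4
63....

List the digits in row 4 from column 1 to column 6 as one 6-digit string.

r3c3 = 2: row 3 has {1,5}; col 3 has {3,6}; box has {4,6} → only 2 remains.
r3c4 = 3: row 3 has {1,2,5}; col 4 has {4,5,6}; box has {2,4,6} → only 3 remains.
r3c6 = 6: row 3 has {1,2,3,5}; col 6 has {4}; box has {5} → only 6 remains.
r5c3 = 1: row 5 has {4,5,6}; col 3 has {2,3,6}; box has {3,5,6} → only 1 remains.
r6c3 = 4: row 6 has {3,6}; col 3 has {1,2,3,6}; box has {1,3,5,6} → only 4 remains.
r6c4 = 2: row 6 has {3,4,6}; col 4 has {3,4,5,6}; box has {1,3,4,5,6} → only 2 remains.
r6c5 = 1: row 6 has {2,3,4,6}; col 5 has {5,6}; box has {4,6} → only 1 remains.
r6c6 = 5: row 6 has {1,2,3,4,6}; col 6 has {4,6}; box has {1,4,6} → only 5 remains.
r1c3 = 5: row 1 has {}; col 3 has {1,2,3,4,6}; box has {2,3,4,6} → only 5 remains.
r1c4 = 1: row 1 has {5}; col 4 has {2,3,4,5,6}; box has {2,3,4,5,6} → only 1 remains.
r3c2 = 4: row 3 has {1,2,3,5,6}; col 2 has {3}; box has {1} → only 4 remains.
r4c6 = 2: row 4 has {3,5,6}; col 6 has {4,5,6}; box has {1,4,5,6} → only 2 remains.
r5c2 = 2: row 5 has {1,4,5,6}; col 2 has {3,4}; box has {3,5,6} → only 2 remains.
r5c5 = 3: row 5 has {1,2,4,5,6}; col 5 has {1,5,6}; box has {1,2,4,5,6} → only 3 remains.
r1c2 = 6: row 1 has {1,5}; col 2 has {2,3,4}; box has {1,4} → only 6 remains.
r1c6 = 3: row 1 has {1,5,6}; col 6 has {2,4,5,6}; box has {5,6} → only 3 remains.
r2c2 = 5: row 2 has {4,6}; col 2 has {2,3,4,6}; box has {1,4,6} → only 5 remains.
r2c5 = 2: row 2 has {4,5,6}; col 5 has {1,3,5,6}; box has {3,5,6} → only 2 remains.
r2c6 = 1: row 2 has {2,4,5,6}; col 6 has {2,3,4,5,6}; box has {2,3,5,6} → only 1 remains.
r4c1 = 4: row 4 has {2,3,5,6}; col 1 has {1,5,6}; box has {2,3,5,6} → only 4 remains.
r4c2 = 1: row 4 has {2,3,4,5,6}; col 2 has {2,3,4,5,6}; box has {2,3,4,5,6} → only 1 remains.

413562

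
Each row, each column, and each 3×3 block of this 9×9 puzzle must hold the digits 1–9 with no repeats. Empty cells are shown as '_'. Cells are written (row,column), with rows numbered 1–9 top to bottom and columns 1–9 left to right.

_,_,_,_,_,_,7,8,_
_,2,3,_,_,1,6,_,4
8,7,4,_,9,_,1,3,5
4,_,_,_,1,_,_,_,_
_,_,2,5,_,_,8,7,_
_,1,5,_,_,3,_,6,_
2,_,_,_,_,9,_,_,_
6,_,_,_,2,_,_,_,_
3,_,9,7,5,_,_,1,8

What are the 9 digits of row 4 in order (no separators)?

468917523

(2,4) = 8: row 2 has {1,2,3,4,6}; col 4 has {5,7}; box has {1,9} → only 8 remains.
(2,5) = 7: row 2 has {1,2,3,4,6,8}; col 5 has {1,2,5,9}; box has {1,8,9} → only 7 remains.
(2,8) = 9: row 2 has {1,2,3,4,6,7,8}; col 8 has {1,3,6,7,8}; box has {1,3,4,5,6,7,8} → only 9 remains.
(5,1) = 9: row 5 has {2,5,7,8}; col 1 has {2,3,4,6,8}; box has {1,2,4,5} → only 9 remains.
(6,1) = 7: row 6 has {1,3,5,6}; col 1 has {2,3,4,6,8,9}; box has {1,2,4,5,9} → only 7 remains.
(9,2) = 4: row 9 has {1,3,5,7,8,9}; col 2 has {1,2,7}; box has {2,3,6,9} → only 4 remains.
(9,6) = 6: row 9 has {1,3,4,5,7,8,9}; col 6 has {1,3,9}; box has {2,5,7,9} → only 6 remains.
(9,7) = 2: row 9 has {1,3,4,5,6,7,8,9}; col 7 has {1,6,7,8}; box has {1,8} → only 2 remains.
(1,9) = 2: row 1 has {7,8}; col 9 has {4,5,8}; box has {1,3,4,5,6,7,8,9} → only 2 remains.
(2,1) = 5: row 2 has {1,2,3,4,6,7,8,9}; col 1 has {2,3,4,6,7,8,9}; box has {2,3,4,7,8} → only 5 remains.
(3,6) = 2: row 3 has {1,3,4,5,7,8,9}; col 6 has {1,3,6,9}; box has {1,7,8,9} → only 2 remains.
(5,6) = 4: row 5 has {2,5,7,8,9}; col 6 has {1,2,3,6,9}; box has {1,3,5} → only 4 remains.
(6,5) = 8: row 6 has {1,3,5,6,7}; col 5 has {1,2,5,7,9}; box has {1,3,4,5} → only 8 remains.
(6,9) = 9: row 6 has {1,3,5,6,7,8}; col 9 has {2,4,5,8}; box has {6,7,8} → only 9 remains.
(8,6) = 8: row 8 has {2,6}; col 6 has {1,2,3,4,6,9}; box has {2,5,6,7,9} → only 8 remains.
(1,1) = 1: row 1 has {2,7,8}; col 1 has {2,3,4,5,6,7,8,9}; box has {2,3,4,5,7,8} → only 1 remains.
(1,3) = 6: row 1 has {1,2,7,8}; col 3 has {2,3,4,5,9}; box has {1,2,3,4,5,7,8} → only 6 remains.
(1,6) = 5: row 1 has {1,2,6,7,8}; col 6 has {1,2,3,4,6,8,9}; box has {1,2,7,8,9} → only 5 remains.
(3,4) = 6: row 3 has {1,2,3,4,5,7,8,9}; col 4 has {5,7,8}; box has {1,2,5,7,8,9} → only 6 remains.
(4,3) = 8: row 4 has {1,4}; col 3 has {2,3,4,5,6,9}; box has {1,2,4,5,7,9} → only 8 remains.
(4,6) = 7: row 4 has {1,4,8}; col 6 has {1,2,3,4,5,6,8,9}; box has {1,3,4,5,8} → only 7 remains.
(4,9) = 3: row 4 has {1,4,7,8}; col 9 has {2,4,5,8,9}; box has {6,7,8,9} → only 3 remains.
(5,5) = 6: row 5 has {2,4,5,7,8,9}; col 5 has {1,2,5,7,8,9}; box has {1,3,4,5,7,8} → only 6 remains.
(5,9) = 1: row 5 has {2,4,5,6,7,8,9}; col 9 has {2,3,4,5,8,9}; box has {3,6,7,8,9} → only 1 remains.
(6,4) = 2: row 6 has {1,3,5,6,7,8,9}; col 4 has {5,6,7,8}; box has {1,3,4,5,6,7,8} → only 2 remains.
(6,7) = 4: row 6 has {1,2,3,5,6,7,8,9}; col 7 has {1,2,6,7,8}; box has {1,3,6,7,8,9} → only 4 remains.
(8,2) = 5: row 8 has {2,6,8}; col 2 has {1,2,4,7}; box has {2,3,4,6,9} → only 5 remains.
(8,8) = 4: row 8 has {2,5,6,8}; col 8 has {1,3,6,7,8,9}; box has {1,2,8} → only 4 remains.
(8,9) = 7: row 8 has {2,4,5,6,8}; col 9 has {1,2,3,4,5,8,9}; box has {1,2,4,8} → only 7 remains.
(1,2) = 9: row 1 has {1,2,5,6,7,8}; col 2 has {1,2,4,5,7}; box has {1,2,3,4,5,6,7,8} → only 9 remains.
(4,2) = 6: row 4 has {1,3,4,7,8}; col 2 has {1,2,4,5,7,9}; box has {1,2,4,5,7,8,9} → only 6 remains.
(4,4) = 9: row 4 has {1,3,4,6,7,8}; col 4 has {2,5,6,7,8}; box has {1,2,3,4,5,6,7,8} → only 9 remains.
(4,7) = 5: row 4 has {1,3,4,6,7,8,9}; col 7 has {1,2,4,6,7,8}; box has {1,3,4,6,7,8,9} → only 5 remains.
(4,8) = 2: row 4 has {1,3,4,5,6,7,8,9}; col 8 has {1,3,4,6,7,8,9}; box has {1,3,4,5,6,7,8,9} → only 2 remains.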